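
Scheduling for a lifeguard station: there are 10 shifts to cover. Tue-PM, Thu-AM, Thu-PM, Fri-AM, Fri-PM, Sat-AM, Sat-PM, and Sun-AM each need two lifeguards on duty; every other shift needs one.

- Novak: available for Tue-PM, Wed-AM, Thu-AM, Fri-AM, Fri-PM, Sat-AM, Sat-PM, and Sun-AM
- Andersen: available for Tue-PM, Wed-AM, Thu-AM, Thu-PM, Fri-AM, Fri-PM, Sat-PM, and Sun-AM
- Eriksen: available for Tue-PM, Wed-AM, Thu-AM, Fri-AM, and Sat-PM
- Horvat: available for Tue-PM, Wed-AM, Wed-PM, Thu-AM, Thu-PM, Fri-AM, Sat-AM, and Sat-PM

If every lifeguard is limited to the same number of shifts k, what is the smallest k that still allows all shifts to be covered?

5

With 4 lifeguards and 18 worker-slots to fill, someone must work at least ⌈18/4⌉ = 5 shifts, so k ≥ 5.
k = 5 works: Tue-PM→Novak+Andersen, Wed-AM→Novak, Wed-PM→Horvat, Thu-AM→Andersen+Eriksen, Thu-PM→Andersen+Horvat, Fri-AM→Eriksen+Horvat, Fri-PM→Novak+Andersen, Sat-AM→Novak+Horvat, Sat-PM→Eriksen+Horvat, Sun-AM→Novak+Andersen.
Loads: Novak 5, Andersen 5, Eriksen 3, Horvat 5 — all ≤ 5.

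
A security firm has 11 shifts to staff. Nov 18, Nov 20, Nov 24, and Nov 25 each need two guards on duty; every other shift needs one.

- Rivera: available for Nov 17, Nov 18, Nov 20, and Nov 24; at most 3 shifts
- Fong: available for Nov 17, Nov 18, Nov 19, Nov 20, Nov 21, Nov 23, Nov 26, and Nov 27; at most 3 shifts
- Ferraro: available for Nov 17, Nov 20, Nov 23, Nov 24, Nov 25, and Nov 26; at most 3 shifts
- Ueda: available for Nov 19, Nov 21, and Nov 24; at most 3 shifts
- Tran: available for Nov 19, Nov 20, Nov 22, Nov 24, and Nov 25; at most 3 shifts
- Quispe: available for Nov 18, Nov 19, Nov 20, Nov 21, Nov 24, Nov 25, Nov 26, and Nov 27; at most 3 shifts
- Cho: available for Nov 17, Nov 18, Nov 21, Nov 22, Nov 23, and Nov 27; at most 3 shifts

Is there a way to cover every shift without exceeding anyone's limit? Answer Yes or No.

One valid schedule: Nov 17→Rivera, Nov 18→Rivera+Quispe, Nov 19→Ueda, Nov 20→Rivera+Ferraro, Nov 21→Ueda, Nov 22→Tran, Nov 23→Fong, Nov 24→Ferraro+Ueda, Nov 25→Ferraro+Tran, Nov 26→Fong, Nov 27→Fong.
Loads: Rivera 3/3, Fong 3/3, Ferraro 3/3, Ueda 3/3, Tran 2/3, Quispe 1/3, Cho 0/3 — all within limits.

Yes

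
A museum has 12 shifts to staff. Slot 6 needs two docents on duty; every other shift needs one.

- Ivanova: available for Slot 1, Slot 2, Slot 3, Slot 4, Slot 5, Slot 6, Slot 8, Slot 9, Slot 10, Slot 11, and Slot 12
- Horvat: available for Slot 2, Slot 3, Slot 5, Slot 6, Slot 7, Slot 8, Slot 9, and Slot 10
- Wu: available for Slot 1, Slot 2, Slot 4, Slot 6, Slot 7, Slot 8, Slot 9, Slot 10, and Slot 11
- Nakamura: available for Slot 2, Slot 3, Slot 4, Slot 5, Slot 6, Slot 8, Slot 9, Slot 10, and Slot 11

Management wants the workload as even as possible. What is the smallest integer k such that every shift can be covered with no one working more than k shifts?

With 4 docents and 13 worker-slots to fill, someone must work at least ⌈13/4⌉ = 4 shifts, so k ≥ 4.
k = 4 works: Slot 1→Ivanova, Slot 2→Horvat, Slot 3→Ivanova, Slot 4→Ivanova, Slot 5→Horvat, Slot 6→Wu+Nakamura, Slot 7→Horvat, Slot 8→Horvat, Slot 9→Wu, Slot 10→Wu, Slot 11→Wu, Slot 12→Ivanova.
Loads: Ivanova 4, Horvat 4, Wu 4, Nakamura 1 — all ≤ 4.

4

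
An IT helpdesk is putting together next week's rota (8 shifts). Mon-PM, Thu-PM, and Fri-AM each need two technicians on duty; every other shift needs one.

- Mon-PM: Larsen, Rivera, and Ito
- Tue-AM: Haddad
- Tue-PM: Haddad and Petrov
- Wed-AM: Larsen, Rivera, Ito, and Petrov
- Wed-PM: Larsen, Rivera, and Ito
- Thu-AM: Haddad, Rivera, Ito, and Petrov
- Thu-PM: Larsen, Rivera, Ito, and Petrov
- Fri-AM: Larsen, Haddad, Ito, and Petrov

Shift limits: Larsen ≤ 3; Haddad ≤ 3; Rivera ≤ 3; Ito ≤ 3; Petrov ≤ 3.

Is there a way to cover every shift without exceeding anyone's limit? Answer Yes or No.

Tue-AM can only be covered by Haddad, so that assignment is forced.
One valid schedule: Mon-PM→Larsen+Rivera, Tue-AM→Haddad, Tue-PM→Haddad, Wed-AM→Larsen, Wed-PM→Larsen, Thu-AM→Haddad, Thu-PM→Rivera+Ito, Fri-AM→Ito+Petrov.
Loads: Larsen 3/3, Haddad 3/3, Rivera 2/3, Ito 2/3, Petrov 1/3 — all within limits.

Yes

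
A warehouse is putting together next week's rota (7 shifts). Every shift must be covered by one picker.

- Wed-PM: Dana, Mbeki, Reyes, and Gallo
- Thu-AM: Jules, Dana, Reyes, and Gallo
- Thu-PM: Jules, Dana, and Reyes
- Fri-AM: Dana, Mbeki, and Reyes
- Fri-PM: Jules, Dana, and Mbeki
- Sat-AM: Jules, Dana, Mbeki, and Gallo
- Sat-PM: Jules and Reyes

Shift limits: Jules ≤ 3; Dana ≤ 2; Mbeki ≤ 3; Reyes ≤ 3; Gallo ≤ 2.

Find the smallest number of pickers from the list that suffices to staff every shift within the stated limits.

3

7 slots to fill and no one can take more than 3, so at least ⌈7/3⌉ = 3 pickers are needed.
Jules, Dana, and Mbeki alone can cover everything: Wed-PM→Dana, Thu-AM→Jules, Thu-PM→Jules, Fri-AM→Dana, Fri-PM→Mbeki, Sat-AM→Mbeki, Sat-PM→Jules.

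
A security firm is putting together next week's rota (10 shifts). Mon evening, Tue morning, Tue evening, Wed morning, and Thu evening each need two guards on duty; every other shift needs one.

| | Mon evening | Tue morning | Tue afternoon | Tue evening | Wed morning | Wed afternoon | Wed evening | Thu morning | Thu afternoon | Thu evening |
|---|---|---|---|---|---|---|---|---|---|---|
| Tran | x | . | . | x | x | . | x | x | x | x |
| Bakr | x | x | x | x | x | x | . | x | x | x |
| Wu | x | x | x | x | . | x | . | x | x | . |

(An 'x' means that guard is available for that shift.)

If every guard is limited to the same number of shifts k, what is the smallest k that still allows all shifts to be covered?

5

With 3 guards and 15 worker-slots to fill, someone must work at least ⌈15/3⌉ = 5 shifts, so k ≥ 5.
k = 5 works: Mon evening→Tran+Wu, Tue morning→Bakr+Wu, Tue afternoon→Bakr, Tue evening→Tran+Wu, Wed morning→Tran+Bakr, Wed afternoon→Bakr, Wed evening→Tran, Thu morning→Wu, Thu afternoon→Wu, Thu evening→Tran+Bakr.
Loads: Tran 5, Bakr 5, Wu 5 — all ≤ 5.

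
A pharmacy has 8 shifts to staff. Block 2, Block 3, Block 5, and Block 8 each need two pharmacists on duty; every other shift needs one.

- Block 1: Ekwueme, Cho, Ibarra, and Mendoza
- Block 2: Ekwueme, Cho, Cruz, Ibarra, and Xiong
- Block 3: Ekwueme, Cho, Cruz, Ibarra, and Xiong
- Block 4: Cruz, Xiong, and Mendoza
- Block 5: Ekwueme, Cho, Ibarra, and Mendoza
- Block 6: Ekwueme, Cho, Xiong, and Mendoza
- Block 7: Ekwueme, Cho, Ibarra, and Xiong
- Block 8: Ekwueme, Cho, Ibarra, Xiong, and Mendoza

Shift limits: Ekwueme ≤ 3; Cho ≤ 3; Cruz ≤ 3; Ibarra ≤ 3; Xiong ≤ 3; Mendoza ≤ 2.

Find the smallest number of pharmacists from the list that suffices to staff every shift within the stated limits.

4

12 slots to fill and no one can take more than 3, so at least ⌈12/3⌉ = 4 pharmacists are needed.
Ekwueme, Cho, Cruz, and Ibarra alone can cover everything: Block 1→Ekwueme, Block 2→Cruz+Ibarra, Block 3→Cruz+Ibarra, Block 4→Cruz, Block 5→Ekwueme+Cho, Block 6→Ekwueme, Block 7→Cho, Block 8→Cho+Ibarra.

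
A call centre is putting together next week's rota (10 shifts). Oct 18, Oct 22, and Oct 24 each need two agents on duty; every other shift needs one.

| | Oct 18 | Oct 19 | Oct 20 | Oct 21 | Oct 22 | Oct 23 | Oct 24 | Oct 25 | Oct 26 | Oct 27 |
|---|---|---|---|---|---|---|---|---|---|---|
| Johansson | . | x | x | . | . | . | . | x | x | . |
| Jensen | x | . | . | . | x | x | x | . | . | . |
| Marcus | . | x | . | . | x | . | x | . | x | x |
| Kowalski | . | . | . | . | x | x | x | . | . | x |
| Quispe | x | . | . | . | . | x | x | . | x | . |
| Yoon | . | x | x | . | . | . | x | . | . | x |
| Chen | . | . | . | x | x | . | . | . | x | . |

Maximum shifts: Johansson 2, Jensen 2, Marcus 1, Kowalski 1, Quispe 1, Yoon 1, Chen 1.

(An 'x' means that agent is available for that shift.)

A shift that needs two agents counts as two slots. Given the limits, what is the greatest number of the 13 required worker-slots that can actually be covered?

Total capacity across all agents is 2+2+1+1+1+1+1 = 9, and 13 slots are needed, so at most 9 can be filled.
An assignment achieving 9: Oct 18→Jensen+Quispe, Oct 19→Marcus, Oct 20→Johansson, Oct 21→Chen, Oct 23→Jensen, Oct 24→Yoon, Oct 25→Johansson, Oct 27→Kowalski.
Loads: Johansson 2/2, Jensen 2/2, Marcus 1/1, Kowalski 1/1, Quispe 1/1, Yoon 1/1, Chen 1/1.

9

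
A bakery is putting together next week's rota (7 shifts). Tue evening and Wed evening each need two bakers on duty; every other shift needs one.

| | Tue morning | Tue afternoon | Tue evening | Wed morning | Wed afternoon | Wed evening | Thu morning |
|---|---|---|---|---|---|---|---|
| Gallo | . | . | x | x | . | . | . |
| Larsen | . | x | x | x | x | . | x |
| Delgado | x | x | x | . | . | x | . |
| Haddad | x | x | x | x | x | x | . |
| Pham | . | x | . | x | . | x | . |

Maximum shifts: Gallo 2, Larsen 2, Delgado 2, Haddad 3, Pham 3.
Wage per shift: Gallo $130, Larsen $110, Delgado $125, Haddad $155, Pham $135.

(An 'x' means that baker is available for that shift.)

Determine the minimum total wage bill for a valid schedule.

$1155

Thu morning can only be covered by Larsen, so that assignment is forced.
Picking the cheapest available baker for each shift independently would cost $1060, but that ignores the shift limits.
An optimal schedule: Tue morning→Delgado, Tue afternoon→Pham, Tue evening→Gallo+Haddad, Wed morning→Gallo, Wed afternoon→Larsen, Wed evening→Delgado+Pham, Thu morning→Larsen.
Total: 125 + 135 + 130 + 155 + 130 + 110 + 125 + 135 + 110 = $1155.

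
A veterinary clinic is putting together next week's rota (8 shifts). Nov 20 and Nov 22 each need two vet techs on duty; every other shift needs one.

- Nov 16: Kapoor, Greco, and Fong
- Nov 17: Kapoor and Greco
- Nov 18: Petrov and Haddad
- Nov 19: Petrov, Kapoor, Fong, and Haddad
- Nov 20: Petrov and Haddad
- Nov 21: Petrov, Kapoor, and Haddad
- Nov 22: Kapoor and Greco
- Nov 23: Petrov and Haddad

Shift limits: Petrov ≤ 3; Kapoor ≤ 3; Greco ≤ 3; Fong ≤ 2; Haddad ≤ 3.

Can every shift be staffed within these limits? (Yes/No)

Nov 20 can only be covered by Petrov and Haddad, so that assignment is forced.
Nov 22 can only be covered by Kapoor and Greco, so that assignment is forced.
One valid schedule: Nov 16→Kapoor, Nov 17→Kapoor, Nov 18→Petrov, Nov 19→Fong, Nov 20→Petrov+Haddad, Nov 21→Haddad, Nov 22→Kapoor+Greco, Nov 23→Petrov.
Loads: Petrov 3/3, Kapoor 3/3, Greco 1/3, Fong 1/2, Haddad 2/3 — all within limits.

Yes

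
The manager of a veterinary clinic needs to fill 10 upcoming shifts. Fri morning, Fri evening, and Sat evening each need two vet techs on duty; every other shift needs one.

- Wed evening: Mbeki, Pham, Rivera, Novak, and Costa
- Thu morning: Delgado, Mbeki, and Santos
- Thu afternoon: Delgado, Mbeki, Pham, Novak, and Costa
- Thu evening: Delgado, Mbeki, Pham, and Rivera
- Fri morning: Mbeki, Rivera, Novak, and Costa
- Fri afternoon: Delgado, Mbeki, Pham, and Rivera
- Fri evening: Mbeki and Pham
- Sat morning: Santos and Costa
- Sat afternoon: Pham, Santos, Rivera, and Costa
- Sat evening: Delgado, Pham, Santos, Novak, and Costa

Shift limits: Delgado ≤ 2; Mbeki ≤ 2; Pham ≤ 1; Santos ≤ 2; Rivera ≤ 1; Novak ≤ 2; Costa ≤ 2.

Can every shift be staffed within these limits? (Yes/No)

Total capacity is 2+2+1+2+1+2+2 = 12 but 13 worker-slots are needed — infeasible.

No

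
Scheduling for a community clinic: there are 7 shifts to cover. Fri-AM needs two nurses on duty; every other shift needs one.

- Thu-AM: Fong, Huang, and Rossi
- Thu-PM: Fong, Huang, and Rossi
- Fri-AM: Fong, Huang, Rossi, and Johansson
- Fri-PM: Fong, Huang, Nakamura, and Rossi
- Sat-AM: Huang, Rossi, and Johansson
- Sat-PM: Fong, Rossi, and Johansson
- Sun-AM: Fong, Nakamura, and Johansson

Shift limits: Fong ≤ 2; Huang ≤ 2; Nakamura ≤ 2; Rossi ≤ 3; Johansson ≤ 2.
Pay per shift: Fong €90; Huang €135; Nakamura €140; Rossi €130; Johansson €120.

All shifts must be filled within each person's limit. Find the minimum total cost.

€945

Picking the cheapest available nurse for each shift independently would cost €780, but that ignores the shift limits.
An optimal schedule: Thu-AM→Fong, Thu-PM→Fong, Fri-AM→Rossi+Huang, Fri-PM→Rossi, Sat-AM→Johansson, Sat-PM→Rossi, Sun-AM→Johansson.
Total: 90 + 90 + 130 + 135 + 130 + 120 + 130 + 120 = €945.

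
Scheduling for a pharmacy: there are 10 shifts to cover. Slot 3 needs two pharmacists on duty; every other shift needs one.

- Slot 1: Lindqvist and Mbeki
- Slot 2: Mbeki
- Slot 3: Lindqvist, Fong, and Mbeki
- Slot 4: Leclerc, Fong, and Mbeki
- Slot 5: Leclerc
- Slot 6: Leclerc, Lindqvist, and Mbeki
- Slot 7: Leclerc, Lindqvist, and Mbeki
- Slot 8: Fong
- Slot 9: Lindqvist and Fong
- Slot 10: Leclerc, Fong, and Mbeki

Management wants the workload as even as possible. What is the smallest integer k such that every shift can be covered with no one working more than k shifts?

With 4 pharmacists and 11 worker-slots to fill, someone must work at least ⌈11/4⌉ = 3 shifts, so k ≥ 3.
k = 3 works: Slot 1→Lindqvist, Slot 2→Mbeki, Slot 3→Lindqvist+Fong, Slot 4→Leclerc, Slot 5→Leclerc, Slot 6→Leclerc, Slot 7→Mbeki, Slot 8→Fong, Slot 9→Lindqvist, Slot 10→Fong.
Loads: Leclerc 3, Lindqvist 3, Fong 3, Mbeki 2 — all ≤ 3.

3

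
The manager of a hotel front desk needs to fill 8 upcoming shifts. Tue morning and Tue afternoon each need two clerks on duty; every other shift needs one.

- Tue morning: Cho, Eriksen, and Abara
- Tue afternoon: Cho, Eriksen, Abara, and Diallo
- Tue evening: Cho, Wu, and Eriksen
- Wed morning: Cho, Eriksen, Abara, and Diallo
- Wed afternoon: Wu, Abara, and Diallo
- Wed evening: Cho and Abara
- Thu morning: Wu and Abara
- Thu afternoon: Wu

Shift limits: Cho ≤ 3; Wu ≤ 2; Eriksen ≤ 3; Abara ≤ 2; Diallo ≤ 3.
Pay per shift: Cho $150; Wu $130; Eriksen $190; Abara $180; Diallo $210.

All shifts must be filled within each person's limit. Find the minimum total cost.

Thu afternoon can only be covered by Wu, so that assignment is forced.
Picking the cheapest available clerk for each shift independently would cost $1480, but that ignores the shift limits.
An optimal schedule: Tue morning→Cho+Eriksen, Tue afternoon→Eriksen+Abara, Tue evening→Cho, Wed morning→Eriksen, Wed afternoon→Abara, Wed evening→Cho, Thu morning→Wu, Thu afternoon→Wu.
Total: 150 + 190 + 190 + 180 + 150 + 190 + 180 + 150 + 130 + 130 = $1640.

$1640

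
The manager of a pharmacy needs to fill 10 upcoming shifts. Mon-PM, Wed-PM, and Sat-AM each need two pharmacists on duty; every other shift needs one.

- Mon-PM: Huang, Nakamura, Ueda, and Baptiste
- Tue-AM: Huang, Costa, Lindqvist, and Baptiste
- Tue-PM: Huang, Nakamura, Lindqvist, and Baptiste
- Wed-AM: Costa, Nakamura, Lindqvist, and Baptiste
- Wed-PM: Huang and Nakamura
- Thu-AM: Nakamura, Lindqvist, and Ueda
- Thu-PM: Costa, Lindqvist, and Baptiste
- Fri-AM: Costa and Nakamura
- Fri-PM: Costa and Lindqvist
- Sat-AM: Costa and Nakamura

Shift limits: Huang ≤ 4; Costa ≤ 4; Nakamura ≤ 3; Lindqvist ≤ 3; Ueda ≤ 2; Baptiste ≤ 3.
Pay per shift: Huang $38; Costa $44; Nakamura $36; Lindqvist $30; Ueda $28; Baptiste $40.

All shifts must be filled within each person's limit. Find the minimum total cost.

Wed-PM can only be covered by Huang and Nakamura, so that assignment is forced.
Sat-AM can only be covered by Costa and Nakamura, so that assignment is forced.
Picking the cheapest available pharmacist for each shift independently would cost $432, but that ignores the shift limits.
An optimal schedule: Mon-PM→Ueda+Huang, Tue-AM→Huang, Tue-PM→Huang, Wed-AM→Lindqvist, Wed-PM→Nakamura+Huang, Thu-AM→Ueda, Thu-PM→Lindqvist, Fri-AM→Nakamura, Fri-PM→Lindqvist, Sat-AM→Nakamura+Costa.
Total: 28 + 38 + 38 + 38 + 30 + 36 + 38 + 28 + 30 + 36 + 30 + 36 + 44 = $450.

$450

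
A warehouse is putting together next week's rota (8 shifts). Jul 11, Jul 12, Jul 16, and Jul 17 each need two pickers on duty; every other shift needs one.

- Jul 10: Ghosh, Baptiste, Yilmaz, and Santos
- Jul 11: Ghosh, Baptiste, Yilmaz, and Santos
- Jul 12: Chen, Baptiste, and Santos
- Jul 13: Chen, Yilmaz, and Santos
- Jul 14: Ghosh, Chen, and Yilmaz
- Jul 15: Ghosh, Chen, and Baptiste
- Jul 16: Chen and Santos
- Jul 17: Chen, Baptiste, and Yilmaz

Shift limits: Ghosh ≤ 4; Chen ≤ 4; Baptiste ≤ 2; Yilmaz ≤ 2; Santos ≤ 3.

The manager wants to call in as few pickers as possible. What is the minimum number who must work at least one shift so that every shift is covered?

4

12 slots to fill and no one can take more than 4, so at least ⌈12/4⌉ = 3 pickers are needed.
Any 3 pickers together have capacity at most 4+4+3 = 11 < 12 slots, so 3 can never suffice.
Ghosh, Chen, Baptiste, and Santos alone can cover everything: Jul 10→Ghosh, Jul 11→Ghosh+Baptiste, Jul 12→Chen+Santos, Jul 13→Chen, Jul 14→Ghosh, Jul 15→Ghosh, Jul 16→Chen+Santos, Jul 17→Chen+Baptiste.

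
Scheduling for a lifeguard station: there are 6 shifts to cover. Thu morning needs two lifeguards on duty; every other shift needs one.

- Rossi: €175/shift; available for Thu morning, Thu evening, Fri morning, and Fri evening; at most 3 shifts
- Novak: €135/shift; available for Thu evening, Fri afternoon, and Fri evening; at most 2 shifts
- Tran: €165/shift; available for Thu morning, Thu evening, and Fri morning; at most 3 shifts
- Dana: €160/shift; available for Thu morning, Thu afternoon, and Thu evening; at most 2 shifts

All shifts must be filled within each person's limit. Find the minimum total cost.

Thu afternoon can only be covered by Dana, so that assignment is forced.
Fri afternoon can only be covered by Novak, so that assignment is forced.
Picking the cheapest available lifeguard for each shift independently would cost €1055, but that ignores the shift limits.
An optimal schedule: Thu morning→Dana+Tran, Thu afternoon→Dana, Thu evening→Tran, Fri morning→Tran, Fri afternoon→Novak, Fri evening→Novak.
Total: 160 + 165 + 160 + 165 + 165 + 135 + 135 = €1085.

€1085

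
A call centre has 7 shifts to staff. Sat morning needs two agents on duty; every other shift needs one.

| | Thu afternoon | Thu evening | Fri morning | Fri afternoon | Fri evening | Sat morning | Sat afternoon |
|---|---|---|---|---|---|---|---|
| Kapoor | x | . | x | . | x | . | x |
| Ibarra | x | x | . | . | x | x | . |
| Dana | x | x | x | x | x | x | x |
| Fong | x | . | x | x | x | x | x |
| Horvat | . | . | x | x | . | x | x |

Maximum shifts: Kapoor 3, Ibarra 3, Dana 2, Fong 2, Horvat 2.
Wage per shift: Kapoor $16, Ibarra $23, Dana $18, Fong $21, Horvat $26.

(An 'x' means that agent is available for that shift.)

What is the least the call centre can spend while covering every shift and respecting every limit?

Picking the cheapest available agent for each shift independently would cost $139, but that ignores the shift limits.
An optimal schedule: Thu afternoon→Kapoor, Thu evening→Dana, Fri morning→Kapoor, Fri afternoon→Dana, Fri evening→Kapoor, Sat morning→Fong+Ibarra, Sat afternoon→Fong.
Total: 16 + 18 + 16 + 18 + 16 + 21 + 23 + 21 = $149.

$149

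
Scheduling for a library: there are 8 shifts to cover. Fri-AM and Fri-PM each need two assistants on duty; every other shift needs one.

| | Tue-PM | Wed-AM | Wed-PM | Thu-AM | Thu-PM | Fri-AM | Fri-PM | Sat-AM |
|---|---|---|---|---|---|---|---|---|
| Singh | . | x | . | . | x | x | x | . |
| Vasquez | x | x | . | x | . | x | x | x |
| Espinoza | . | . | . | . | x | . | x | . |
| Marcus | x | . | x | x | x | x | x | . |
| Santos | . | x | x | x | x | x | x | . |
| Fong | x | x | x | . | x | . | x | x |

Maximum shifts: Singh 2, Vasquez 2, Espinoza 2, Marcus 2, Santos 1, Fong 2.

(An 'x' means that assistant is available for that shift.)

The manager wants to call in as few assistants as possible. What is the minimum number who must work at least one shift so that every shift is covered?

5

10 slots to fill and no one can take more than 2, so at least ⌈10/2⌉ = 5 assistants are needed.
Singh, Vasquez, Espinoza, Marcus, and Fong alone can cover everything: Tue-PM→Fong, Wed-AM→Singh, Wed-PM→Marcus, Thu-AM→Vasquez, Thu-PM→Espinoza, Fri-AM→Singh+Marcus, Fri-PM→Espinoza+Fong, Sat-AM→Vasquez.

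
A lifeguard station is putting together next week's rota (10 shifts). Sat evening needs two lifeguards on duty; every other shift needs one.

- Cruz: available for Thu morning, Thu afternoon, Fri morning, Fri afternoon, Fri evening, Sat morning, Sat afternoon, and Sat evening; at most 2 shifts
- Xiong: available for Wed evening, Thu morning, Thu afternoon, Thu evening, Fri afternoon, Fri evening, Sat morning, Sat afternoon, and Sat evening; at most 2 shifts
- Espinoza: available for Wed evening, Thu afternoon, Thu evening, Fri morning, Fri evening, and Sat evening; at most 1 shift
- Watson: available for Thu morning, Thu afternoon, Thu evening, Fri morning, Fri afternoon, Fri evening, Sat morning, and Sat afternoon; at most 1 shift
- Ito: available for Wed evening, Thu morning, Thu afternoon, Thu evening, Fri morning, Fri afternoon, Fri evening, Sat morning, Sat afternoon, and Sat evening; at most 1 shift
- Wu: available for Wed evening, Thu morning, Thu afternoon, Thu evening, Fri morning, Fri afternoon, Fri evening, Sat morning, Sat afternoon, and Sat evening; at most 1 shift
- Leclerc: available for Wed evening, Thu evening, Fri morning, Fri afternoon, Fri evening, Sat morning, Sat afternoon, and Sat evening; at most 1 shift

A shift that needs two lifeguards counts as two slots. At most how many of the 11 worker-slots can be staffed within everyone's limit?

Total capacity across all lifeguards is 2+2+1+1+1+1+1 = 9, and 11 slots are needed, so at most 9 can be filled.
An assignment achieving 9: Wed evening→Xiong, Thu morning→Cruz, Thu afternoon→Cruz, Thu evening→Xiong, Fri morning→Espinoza, Fri afternoon→Watson, Sat morning→Ito, Sat afternoon→Wu, Sat evening→Leclerc.
Loads: Cruz 2/2, Xiong 2/2, Espinoza 1/1, Watson 1/1, Ito 1/1, Wu 1/1, Leclerc 1/1.

9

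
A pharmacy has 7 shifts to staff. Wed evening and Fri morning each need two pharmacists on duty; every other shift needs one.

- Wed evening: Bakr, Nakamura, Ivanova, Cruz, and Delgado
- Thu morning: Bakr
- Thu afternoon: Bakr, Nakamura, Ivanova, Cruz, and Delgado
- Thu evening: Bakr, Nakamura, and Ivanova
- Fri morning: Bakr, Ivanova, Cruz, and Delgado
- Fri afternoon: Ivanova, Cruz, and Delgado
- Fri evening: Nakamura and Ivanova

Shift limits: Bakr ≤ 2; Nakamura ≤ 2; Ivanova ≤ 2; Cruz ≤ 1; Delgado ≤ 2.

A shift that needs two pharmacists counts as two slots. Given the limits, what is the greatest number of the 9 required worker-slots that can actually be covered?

Total capacity across all pharmacists is 2+2+2+1+2 = 9, and 9 slots are needed, so at most 9 can be filled.
An assignment achieving 9: Wed evening→Nakamura+Delgado, Thu morning→Bakr, Thu afternoon→Delgado, Thu evening→Bakr, Fri morning→Ivanova+Cruz, Fri afternoon→Ivanova, Fri evening→Nakamura.
Loads: Bakr 2/2, Nakamura 2/2, Ivanova 2/2, Cruz 1/1, Delgado 2/2.

9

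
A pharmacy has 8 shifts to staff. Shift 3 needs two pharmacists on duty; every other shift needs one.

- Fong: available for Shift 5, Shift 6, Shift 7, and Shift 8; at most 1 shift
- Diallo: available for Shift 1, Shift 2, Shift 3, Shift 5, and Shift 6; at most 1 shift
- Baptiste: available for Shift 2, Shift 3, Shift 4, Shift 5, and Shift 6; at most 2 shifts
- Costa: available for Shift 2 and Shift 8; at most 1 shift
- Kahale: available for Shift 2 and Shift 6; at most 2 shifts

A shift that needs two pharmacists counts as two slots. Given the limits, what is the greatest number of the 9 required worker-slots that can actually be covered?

7

Total capacity across all pharmacists is 1+1+2+1+2 = 7, and 9 slots are needed, so at most 7 can be filled.
An assignment achieving 7: Shift 1→Diallo, Shift 2→Kahale, Shift 3→Baptiste, Shift 4→Baptiste, Shift 6→Kahale, Shift 7→Fong, Shift 8→Costa.
Loads: Fong 1/1, Diallo 1/1, Baptiste 2/2, Costa 1/1, Kahale 2/2.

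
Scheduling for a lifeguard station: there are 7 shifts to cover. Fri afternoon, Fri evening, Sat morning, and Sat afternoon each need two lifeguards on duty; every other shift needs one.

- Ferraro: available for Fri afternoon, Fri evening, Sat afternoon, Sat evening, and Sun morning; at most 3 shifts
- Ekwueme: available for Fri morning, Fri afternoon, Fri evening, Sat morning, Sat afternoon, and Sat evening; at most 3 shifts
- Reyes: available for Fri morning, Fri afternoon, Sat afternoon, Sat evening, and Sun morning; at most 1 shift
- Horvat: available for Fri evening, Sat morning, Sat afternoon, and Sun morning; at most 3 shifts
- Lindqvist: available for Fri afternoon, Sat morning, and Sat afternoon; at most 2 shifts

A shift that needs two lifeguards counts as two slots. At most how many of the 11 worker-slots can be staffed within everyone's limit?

Total capacity across all lifeguards is 3+3+1+3+2 = 12, and 11 slots are needed, so at most 11 can be filled.
An assignment achieving 11: Fri morning→Ekwueme, Fri afternoon→Reyes+Lindqvist, Fri evening→Ferraro+Ekwueme, Sat morning→Ekwueme+Horvat, Sat afternoon→Horvat+Lindqvist, Sat evening→Ferraro, Sun morning→Ferraro.
Loads: Ferraro 3/3, Ekwueme 3/3, Reyes 1/1, Horvat 2/3, Lindqvist 2/2.

11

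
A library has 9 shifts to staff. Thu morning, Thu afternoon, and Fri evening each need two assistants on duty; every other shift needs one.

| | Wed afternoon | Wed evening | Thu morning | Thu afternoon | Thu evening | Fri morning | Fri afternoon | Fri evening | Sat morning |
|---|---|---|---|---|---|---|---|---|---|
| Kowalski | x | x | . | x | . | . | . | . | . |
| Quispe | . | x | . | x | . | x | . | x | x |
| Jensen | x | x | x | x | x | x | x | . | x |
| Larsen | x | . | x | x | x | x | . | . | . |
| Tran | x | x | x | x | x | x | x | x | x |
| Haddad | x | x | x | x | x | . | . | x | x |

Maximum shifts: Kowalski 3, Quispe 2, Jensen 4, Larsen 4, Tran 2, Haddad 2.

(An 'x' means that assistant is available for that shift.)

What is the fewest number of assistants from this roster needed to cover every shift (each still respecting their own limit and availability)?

12 slots to fill and no one can take more than 4, so at least ⌈12/4⌉ = 3 assistants are needed.
Any 3 assistants together have capacity at most 4+4+3 = 11 < 12 slots, so 3 can never suffice.
Quispe, Jensen, Larsen, and Tran alone can cover everything: Wed afternoon→Jensen, Wed evening→Quispe, Thu morning→Jensen+Larsen, Thu afternoon→Larsen+Tran, Thu evening→Larsen, Fri morning→Larsen, Fri afternoon→Jensen, Fri evening→Quispe+Tran, Sat morning→Jensen.

4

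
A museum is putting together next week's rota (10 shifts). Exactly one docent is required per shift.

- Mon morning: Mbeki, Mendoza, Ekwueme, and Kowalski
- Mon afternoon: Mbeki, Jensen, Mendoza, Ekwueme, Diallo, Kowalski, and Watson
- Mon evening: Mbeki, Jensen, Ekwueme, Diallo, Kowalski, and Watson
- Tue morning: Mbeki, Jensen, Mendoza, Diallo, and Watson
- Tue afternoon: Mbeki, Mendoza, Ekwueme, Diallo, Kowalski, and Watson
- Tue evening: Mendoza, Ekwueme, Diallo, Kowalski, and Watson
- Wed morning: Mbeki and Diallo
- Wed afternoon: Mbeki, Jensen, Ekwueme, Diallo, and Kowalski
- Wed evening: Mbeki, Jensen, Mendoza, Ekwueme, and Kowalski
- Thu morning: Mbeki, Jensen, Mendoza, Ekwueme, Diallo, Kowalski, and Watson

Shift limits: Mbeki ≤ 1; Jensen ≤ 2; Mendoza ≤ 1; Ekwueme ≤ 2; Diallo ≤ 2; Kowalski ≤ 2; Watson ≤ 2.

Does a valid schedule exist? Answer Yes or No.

Yes

One valid schedule: Mon morning→Mendoza, Mon afternoon→Kowalski, Mon evening→Diallo, Tue morning→Jensen, Tue afternoon→Diallo, Tue evening→Ekwueme, Wed morning→Mbeki, Wed afternoon→Jensen, Wed evening→Ekwueme, Thu morning→Kowalski.
Loads: Mbeki 1/1, Jensen 2/2, Mendoza 1/1, Ekwueme 2/2, Diallo 2/2, Kowalski 2/2, Watson 0/2 — all within limits.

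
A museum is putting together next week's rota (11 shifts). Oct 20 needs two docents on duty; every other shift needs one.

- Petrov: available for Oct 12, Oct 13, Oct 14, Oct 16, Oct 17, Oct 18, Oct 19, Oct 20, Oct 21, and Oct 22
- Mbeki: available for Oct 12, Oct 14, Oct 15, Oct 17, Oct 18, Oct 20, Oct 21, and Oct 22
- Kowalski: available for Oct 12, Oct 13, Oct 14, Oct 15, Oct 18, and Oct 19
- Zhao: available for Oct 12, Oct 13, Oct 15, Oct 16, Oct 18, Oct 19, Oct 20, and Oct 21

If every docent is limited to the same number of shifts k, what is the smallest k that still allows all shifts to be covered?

3

With 4 docents and 12 worker-slots to fill, someone must work at least ⌈12/4⌉ = 3 shifts, so k ≥ 3.
k = 3 works: Oct 12→Kowalski, Oct 13→Kowalski, Oct 14→Mbeki, Oct 15→Mbeki, Oct 16→Petrov, Oct 17→Petrov, Oct 18→Zhao, Oct 19→Kowalski, Oct 20→Mbeki+Zhao, Oct 21→Zhao, Oct 22→Petrov.
Loads: Petrov 3, Mbeki 3, Kowalski 3, Zhao 3 — all ≤ 3.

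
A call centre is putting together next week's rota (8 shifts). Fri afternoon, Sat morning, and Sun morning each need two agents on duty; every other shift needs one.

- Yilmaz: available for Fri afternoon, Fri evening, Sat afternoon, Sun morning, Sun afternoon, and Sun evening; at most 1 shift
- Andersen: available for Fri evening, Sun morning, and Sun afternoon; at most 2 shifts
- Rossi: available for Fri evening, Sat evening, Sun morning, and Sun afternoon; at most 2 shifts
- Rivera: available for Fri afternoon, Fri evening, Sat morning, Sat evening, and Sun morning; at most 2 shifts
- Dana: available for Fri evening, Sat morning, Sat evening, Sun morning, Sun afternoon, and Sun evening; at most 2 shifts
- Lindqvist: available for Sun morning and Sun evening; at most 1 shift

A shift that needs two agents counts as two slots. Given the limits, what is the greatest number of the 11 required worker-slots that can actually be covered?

10

Total capacity across all agents is 1+2+2+2+2+1 = 10, and 11 slots are needed, so at most 10 can be filled.
An assignment achieving 10: Fri afternoon→Rivera, Fri evening→Andersen, Sat morning→Rivera+Dana, Sat afternoon→Yilmaz, Sat evening→Rossi, Sun morning→Rossi+Lindqvist, Sun afternoon→Andersen, Sun evening→Dana.
Loads: Yilmaz 1/1, Andersen 2/2, Rossi 2/2, Rivera 2/2, Dana 2/2, Lindqvist 1/1.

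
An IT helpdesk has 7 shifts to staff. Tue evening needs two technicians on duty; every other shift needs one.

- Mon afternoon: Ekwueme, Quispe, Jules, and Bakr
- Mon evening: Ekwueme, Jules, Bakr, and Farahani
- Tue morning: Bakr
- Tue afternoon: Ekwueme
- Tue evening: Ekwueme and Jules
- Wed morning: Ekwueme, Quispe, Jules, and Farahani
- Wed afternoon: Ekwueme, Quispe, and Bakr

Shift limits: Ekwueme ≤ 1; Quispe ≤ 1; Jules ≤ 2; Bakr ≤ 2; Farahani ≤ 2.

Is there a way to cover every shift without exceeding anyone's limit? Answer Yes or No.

No

Total capacity is 8 and 8 slots are needed, so capacity alone doesn't rule it out.
Shifts {Tue afternoon, Tue evening} need 3 worker-slots in total, but the technicians available for any of those shifts (Ekwueme and Jules) can supply at most 2 among them. So no valid schedule exists.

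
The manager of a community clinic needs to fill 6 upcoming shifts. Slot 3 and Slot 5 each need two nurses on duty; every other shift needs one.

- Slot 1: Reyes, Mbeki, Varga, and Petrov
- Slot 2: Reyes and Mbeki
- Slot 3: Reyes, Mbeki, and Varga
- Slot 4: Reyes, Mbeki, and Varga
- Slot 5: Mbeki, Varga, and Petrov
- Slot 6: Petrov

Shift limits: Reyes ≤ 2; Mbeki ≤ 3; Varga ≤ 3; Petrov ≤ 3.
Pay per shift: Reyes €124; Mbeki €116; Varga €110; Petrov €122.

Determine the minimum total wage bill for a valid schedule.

Slot 6 can only be covered by Petrov, so that assignment is forced.
Picking the cheapest available nurse for each shift independently would cost €910, but that ignores the shift limits.
An optimal schedule: Slot 1→Petrov, Slot 2→Mbeki, Slot 3→Varga+Mbeki, Slot 4→Varga, Slot 5→Varga+Mbeki, Slot 6→Petrov.
Total: 122 + 116 + 110 + 116 + 110 + 110 + 116 + 122 = €922.

€922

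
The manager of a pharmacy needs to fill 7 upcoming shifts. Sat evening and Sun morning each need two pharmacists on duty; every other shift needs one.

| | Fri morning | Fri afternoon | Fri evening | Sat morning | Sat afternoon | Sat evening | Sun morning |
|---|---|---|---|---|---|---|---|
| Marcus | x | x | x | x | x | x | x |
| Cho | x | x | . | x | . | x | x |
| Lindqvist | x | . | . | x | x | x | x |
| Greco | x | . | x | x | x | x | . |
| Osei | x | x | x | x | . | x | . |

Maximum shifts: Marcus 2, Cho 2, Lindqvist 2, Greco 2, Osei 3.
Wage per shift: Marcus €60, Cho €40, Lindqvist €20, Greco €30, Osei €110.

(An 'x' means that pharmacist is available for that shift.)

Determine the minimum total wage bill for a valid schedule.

Picking the cheapest available pharmacist for each shift independently would cost €240, but that ignores the shift limits.
An optimal schedule: Fri morning→Cho, Fri afternoon→Marcus, Fri evening→Marcus, Sat morning→Greco, Sat afternoon→Lindqvist, Sat evening→Greco+Osei, Sun morning→Cho+Lindqvist.
Total: 40 + 60 + 60 + 30 + 20 + 30 + 110 + 40 + 20 = €410.

€410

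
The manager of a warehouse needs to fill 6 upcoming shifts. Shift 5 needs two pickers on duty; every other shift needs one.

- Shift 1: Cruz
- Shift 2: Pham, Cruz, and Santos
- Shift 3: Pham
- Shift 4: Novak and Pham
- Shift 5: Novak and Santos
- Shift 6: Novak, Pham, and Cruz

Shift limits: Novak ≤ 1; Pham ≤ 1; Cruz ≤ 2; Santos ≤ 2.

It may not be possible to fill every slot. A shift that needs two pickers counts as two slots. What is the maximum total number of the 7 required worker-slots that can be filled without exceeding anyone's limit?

6

Total capacity across all pickers is 1+1+2+2 = 6, and 7 slots are needed, so at most 6 can be filled.
An assignment achieving 6: Shift 1→Cruz, Shift 2→Santos, Shift 3→Pham, Shift 4→Novak, Shift 5→Santos, Shift 6→Cruz.
Loads: Novak 1/1, Pham 1/1, Cruz 2/2, Santos 2/2.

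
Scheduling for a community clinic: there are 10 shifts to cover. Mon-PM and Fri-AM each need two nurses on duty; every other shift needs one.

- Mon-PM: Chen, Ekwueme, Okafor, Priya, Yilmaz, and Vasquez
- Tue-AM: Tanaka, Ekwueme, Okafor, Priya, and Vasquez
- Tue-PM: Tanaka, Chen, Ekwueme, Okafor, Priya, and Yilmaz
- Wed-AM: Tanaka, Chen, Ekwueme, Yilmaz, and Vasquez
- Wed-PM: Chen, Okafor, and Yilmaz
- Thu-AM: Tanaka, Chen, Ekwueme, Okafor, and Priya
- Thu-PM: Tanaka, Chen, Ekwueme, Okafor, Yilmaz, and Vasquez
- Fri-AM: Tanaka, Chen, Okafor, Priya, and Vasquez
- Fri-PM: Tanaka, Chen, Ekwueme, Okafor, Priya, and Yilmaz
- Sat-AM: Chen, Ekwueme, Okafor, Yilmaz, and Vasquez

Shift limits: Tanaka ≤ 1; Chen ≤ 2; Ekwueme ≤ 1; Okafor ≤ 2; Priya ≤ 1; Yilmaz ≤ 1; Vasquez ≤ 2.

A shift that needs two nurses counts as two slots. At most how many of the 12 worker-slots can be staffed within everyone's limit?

Total capacity across all nurses is 1+2+1+2+1+1+2 = 10, and 12 slots are needed, so at most 10 can be filled.
An assignment achieving 10: Mon-PM→Yilmaz+Vasquez, Tue-AM→Tanaka, Wed-AM→Chen, Wed-PM→Chen, Thu-AM→Ekwueme, Thu-PM→Vasquez, Fri-AM→Okafor+Priya, Sat-AM→Okafor.
Loads: Tanaka 1/1, Chen 2/2, Ekwueme 1/1, Okafor 2/2, Priya 1/1, Yilmaz 1/1, Vasquez 2/2.

10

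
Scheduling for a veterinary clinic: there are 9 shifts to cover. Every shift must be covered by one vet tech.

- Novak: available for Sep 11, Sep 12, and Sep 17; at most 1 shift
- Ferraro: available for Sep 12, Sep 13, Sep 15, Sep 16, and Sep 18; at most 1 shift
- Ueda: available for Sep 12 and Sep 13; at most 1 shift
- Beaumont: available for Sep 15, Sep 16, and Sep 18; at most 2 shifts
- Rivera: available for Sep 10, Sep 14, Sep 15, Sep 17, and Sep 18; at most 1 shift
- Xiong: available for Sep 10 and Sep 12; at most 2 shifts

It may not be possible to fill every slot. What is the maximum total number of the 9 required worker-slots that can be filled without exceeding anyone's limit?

Total capacity across all vet techs is 1+1+1+2+1+2 = 8, and 9 slots are needed, so at most 8 can be filled.
An assignment achieving 8: Sep 10→Xiong, Sep 11→Novak, Sep 12→Xiong, Sep 13→Ueda, Sep 14→Rivera, Sep 15→Beaumont, Sep 16→Ferraro, Sep 18→Beaumont.
Loads: Novak 1/1, Ferraro 1/1, Ueda 1/1, Beaumont 2/2, Rivera 1/1, Xiong 2/2.

8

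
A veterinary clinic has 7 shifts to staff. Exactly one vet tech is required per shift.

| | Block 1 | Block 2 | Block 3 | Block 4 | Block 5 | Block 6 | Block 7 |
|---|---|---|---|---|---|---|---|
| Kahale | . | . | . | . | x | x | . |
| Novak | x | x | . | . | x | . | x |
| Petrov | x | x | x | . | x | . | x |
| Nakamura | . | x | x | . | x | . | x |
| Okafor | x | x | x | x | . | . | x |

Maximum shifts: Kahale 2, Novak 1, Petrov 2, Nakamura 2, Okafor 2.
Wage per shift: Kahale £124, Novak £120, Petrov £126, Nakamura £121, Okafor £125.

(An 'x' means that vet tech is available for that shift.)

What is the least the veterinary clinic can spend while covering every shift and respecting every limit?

Block 4 can only be covered by Okafor, so that assignment is forced.
Block 6 can only be covered by Kahale, so that assignment is forced.
Picking the cheapest available vet tech for each shift independently would cost £850, but that ignores the shift limits.
An optimal schedule: Block 1→Novak, Block 2→Nakamura, Block 3→Nakamura, Block 4→Okafor, Block 5→Kahale, Block 6→Kahale, Block 7→Okafor.
Total: 120 + 121 + 121 + 125 + 124 + 124 + 125 = £860.

£860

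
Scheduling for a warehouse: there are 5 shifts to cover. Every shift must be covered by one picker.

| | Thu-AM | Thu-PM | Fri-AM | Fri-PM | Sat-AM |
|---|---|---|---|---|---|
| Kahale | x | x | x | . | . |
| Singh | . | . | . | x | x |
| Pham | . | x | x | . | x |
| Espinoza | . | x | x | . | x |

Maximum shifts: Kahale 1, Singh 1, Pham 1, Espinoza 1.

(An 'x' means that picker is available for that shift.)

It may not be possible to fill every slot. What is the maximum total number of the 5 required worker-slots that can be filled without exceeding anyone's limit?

4

Total capacity across all pickers is 1+1+1+1 = 4, and 5 slots are needed, so at most 4 can be filled.
An assignment achieving 4: Thu-AM→Kahale, Thu-PM→Pham, Fri-AM→Espinoza, Fri-PM→Singh.
Loads: Kahale 1/1, Singh 1/1, Pham 1/1, Espinoza 1/1.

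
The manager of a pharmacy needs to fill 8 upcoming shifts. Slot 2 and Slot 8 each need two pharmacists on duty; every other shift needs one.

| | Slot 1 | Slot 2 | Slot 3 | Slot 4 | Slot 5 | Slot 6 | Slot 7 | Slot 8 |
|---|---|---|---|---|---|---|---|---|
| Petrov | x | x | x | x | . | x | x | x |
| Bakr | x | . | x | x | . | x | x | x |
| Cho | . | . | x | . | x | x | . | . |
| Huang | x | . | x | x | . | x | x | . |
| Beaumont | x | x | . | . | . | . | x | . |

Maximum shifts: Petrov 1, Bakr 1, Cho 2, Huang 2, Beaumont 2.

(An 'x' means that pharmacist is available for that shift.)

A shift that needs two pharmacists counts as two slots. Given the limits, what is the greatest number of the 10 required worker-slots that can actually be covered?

8

Total capacity across all pharmacists is 1+1+2+2+2 = 8, and 10 slots are needed, so at most 8 can be filled.
An assignment achieving 8: Slot 1→Huang, Slot 2→Petrov+Beaumont, Slot 3→Cho, Slot 4→Huang, Slot 5→Cho, Slot 7→Beaumont, Slot 8→Bakr.
Loads: Petrov 1/1, Bakr 1/1, Cho 2/2, Huang 2/2, Beaumont 2/2.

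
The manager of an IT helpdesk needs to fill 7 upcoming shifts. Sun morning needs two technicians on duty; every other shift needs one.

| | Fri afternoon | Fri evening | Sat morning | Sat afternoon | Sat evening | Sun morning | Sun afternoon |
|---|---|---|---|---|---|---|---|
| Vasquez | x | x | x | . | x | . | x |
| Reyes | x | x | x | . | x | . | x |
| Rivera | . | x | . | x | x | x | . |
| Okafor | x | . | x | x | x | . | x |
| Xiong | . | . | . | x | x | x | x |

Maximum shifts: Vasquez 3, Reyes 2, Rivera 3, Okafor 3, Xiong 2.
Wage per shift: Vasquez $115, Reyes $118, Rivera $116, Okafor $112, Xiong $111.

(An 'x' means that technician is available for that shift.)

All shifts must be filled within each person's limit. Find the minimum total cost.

Sun morning can only be covered by Rivera and Xiong, so that assignment is forced.
Picking the cheapest available technician for each shift independently would cost $899, but that ignores the shift limits.
An optimal schedule: Fri afternoon→Okafor, Fri evening→Vasquez, Sat morning→Okafor, Sat afternoon→Xiong, Sat evening→Vasquez, Sun morning→Xiong+Rivera, Sun afternoon→Okafor.
Total: 112 + 115 + 112 + 111 + 115 + 111 + 116 + 112 = $904.

$904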